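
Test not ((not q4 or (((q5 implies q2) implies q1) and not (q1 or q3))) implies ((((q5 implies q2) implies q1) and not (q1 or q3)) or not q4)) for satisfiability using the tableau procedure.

Initial set: {not ((not q4 or (((q5 implies q2) implies q1) and not (q1 or q3))) implies ((((q5 implies q2) implies q1) and not (q1 or q3)) or not q4))}.
not ((not q4 or (((q5 implies q2) implies q1) and not (q1 or q3))) implies ((((q5 implies q2) implies q1) and not (q1 or q3)) or not q4)): α-rule — add (not q4 or (((q5 implies q2) implies q1) and not (q1 or q3))), not ((((q5 implies q2) implies q1) and not (q1 or q3)) or not q4).
not ((((q5 implies q2) implies q1) and not (q1 or q3)) or not q4): α-rule — add not (((q5 implies q2) implies q1) and not (q1 or q3)), not not q4.
(not q4 or (((q5 implies q2) implies q1) and not (q1 or q3))): β-rule — branch into not q4  //  (((q5 implies q2) implies q1) and not (q1 or q3)).
  branch 1 (add not q4):
    × closes — contains both q4 and not q4.
  branch 2 (add (((q5 implies q2) implies q1) and not (q1 or q3))):
    (((q5 implies q2) implies q1) and not (q1 or q3)): α-rule — add ((q5 implies q2) implies q1), not (q1 or q3).
    not (q1 or q3): α-rule — add not q1, not q3.
    not (((q5 implies q2) implies q1) and not (q1 or q3)): β-rule — branch into not ((q5 implies q2) implies q1)  //  not not (q1 or q3).
      branch 2.1 (add not ((q5 implies q2) implies q1)):
        not ((q5 implies q2) implies q1): α-rule — add (q5 implies q2), not q1.
        ((q5 implies q2) implies q1): β-rule — branch into not (q5 implies q2)  //  q1.
          branch 2.1.1 (add not (q5 implies q2)):
            not (q5 implies q2): α-rule — add q5, not q2.
            (q5 implies q2): β-rule — branch into not q5  //  q2.
              branch 2.1.1.1 (add not q5):
                × closes — contains both q5 and not q5.
              branch 2.1.1.2 (add q2):
                × closes — contains both q2 and not q2.
          branch 2.1.2 (add q1):
            × closes — contains both q1 and not q1.
      branch 2.2 (add not not (q1 or q3)):
        ((q5 implies q2) implies q1): β-rule — branch into not (q5 implies q2)  //  q1.
          branch 2.2.1 (add not (q5 implies q2)):
            not (q5 implies q2): α-rule — add q5, not q2.
            not not (q1 or q3): β-rule — branch into q1  //  q3.
              branch 2.2.1.1 (add q1):
                × closes — contains both q1 and not q1.
              branch 2.2.1.2 (add q3):
                × closes — contains both q3 and not q3.
          branch 2.2.2 (add q1):
            × closes — contains both q1 and not q1.
All 7 branches close.
Every branch closed; the formula is unsatisfiable.

Unsatisfiable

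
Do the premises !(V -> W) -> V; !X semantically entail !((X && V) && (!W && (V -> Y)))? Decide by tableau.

Initial set: {(!(V -> W) -> V); !X; !!((X && V) && (!W && (V -> Y)))}.
!!((X && V) && (!W && (V -> Y))): α-rule — add (X && V), (!W && (V -> Y)).
(X && V): α-rule — add X, V.
× closes — contains both X and !X.
All 1 branch closes.
Every branch closed, so the premises entail the conclusion.

Yes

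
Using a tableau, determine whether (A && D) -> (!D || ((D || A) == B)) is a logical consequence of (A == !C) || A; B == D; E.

Initial set: {((A == !C) || A); (B == D); E; !((A && D) -> (!D || ((D || A) == B)))}.
!((A && D) -> (!D || ((D || A) == B))): α-rule — add (A && D), !(!D || ((D || A) == B)).
(A && D): α-rule — add A, D.
!(!D || ((D || A) == B)): α-rule — add !!D, !((D || A) == B).
((A == !C) || A): β-rule — branch into (A == !C)  //  A.
  branch 1 (add (A == !C)):
    (B == D): β-rule — branch into B, D  //  !B, !D.
      branch 1.1 (add B, D):
        !((D || A) == B): β-rule — branch into (D || A), !B  //  !(D || A), B.
          branch 1.1.1 (add (D || A), !B):
            × closes — contains both B and !B.
          branch 1.1.2 (add !(D || A), B):
            !(D || A): α-rule — add !D, !A.
            × closes — contains both D and !D.
      branch 1.2 (add !B, !D):
        × closes — contains both D and !D.
  branch 2 (add A):
    (B == D): β-rule — branch into B, D  //  !B, !D.
      branch 2.1 (add B, D):
        !((D || A) == B): β-rule — branch into (D || A), !B  //  !(D || A), B.
          branch 2.1.1 (add (D || A), !B):
            × closes — contains both B and !B.
          branch 2.1.2 (add !(D || A), B):
            !(D || A): α-rule — add !D, !A.
            × closes — contains both D and !D.
      branch 2.2 (add !B, !D):
        × closes — contains both D and !D.
All 6 branches close.
Every branch closed, so the premises entail the conclusion.

Yes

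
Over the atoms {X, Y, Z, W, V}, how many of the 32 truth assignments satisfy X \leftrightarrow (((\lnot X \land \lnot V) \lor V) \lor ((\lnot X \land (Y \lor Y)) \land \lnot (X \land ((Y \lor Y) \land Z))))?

Initial set: {(X \leftrightarrow (((\lnot X \land \lnot V) \lor V) \lor ((\lnot X \land (Y \lor Y)) \land \lnot (X \land ((Y \lor Y) \land Z)))))}.
(X \leftrightarrow (((\lnot X \land \lnot V) \lor V) \lor ((\lnot X \land (Y \lor Y)) \land \lnot (X \land ((Y \lor Y) \land Z))))): β-rule — branch into X, (((\lnot X \land \lnot V) \lor V) \lor ((\lnot X \land (Y \lor Y)) \land \lnot (X \land ((Y \lor Y) \land Z))))  //  \lnot X, \lnot (((\lnot X \land \lnot V) \lor V) \lor ((\lnot X \land (Y \lor Y)) \land \lnot (X \land ((Y \lor Y) \land Z)))).
  branch 1 (add X, (((\lnot X \land \lnot V) \lor V) \lor ((\lnot X \land (Y \lor Y)) \land \lnot (X \land ((Y \lor Y) \land Z))))):
    (((\lnot X \land \lnot V) \lor V) \lor ((\lnot X \land (Y \lor Y)) \land \lnot (X \land ((Y \lor Y) \land Z)))): β-rule — branch into ((\lnot X \land \lnot V) \lor V)  //  ((\lnot X \land (Y \lor Y)) \land \lnot (X \land ((Y \lor Y) \land Z))).
      branch 1.1 (add ((\lnot X \land \lnot V) \lor V)):
        ((\lnot X \land \lnot V) \lor V): β-rule — branch into (\lnot X \land \lnot V)  //  V.
          branch 1.1.1 (add (\lnot X \land \lnot V)):
            (\lnot X \land \lnot V): α-rule — add \lnot X, \lnot V.
            × closes — contains both X and \lnot X.
          branch 1.1.2 (add V):
            ○ open, literals {V=true, X=true}.
      branch 1.2 (add ((\lnot X \land (Y \lor Y)) \land \lnot (X \land ((Y \lor Y) \land Z)))):
        ((\lnot X \land (Y \lor Y)) \land \lnot (X \land ((Y \lor Y) \land Z))): α-rule — add (\lnot X \land (Y \lor Y)), \lnot (X \land ((Y \lor Y) \land Z)).
        (\lnot X \land (Y \lor Y)): α-rule — add \lnot X, (Y \lor Y).
        × closes — contains both X and \lnot X.
  branch 2 (add \lnot X, \lnot (((\lnot X \land \lnot V) \lor V) \lor ((\lnot X \land (Y \lor Y)) \land \lnot (X \land ((Y \lor Y) \land Z))))):
    \lnot (((\lnot X \land \lnot V) \lor V) \lor ((\lnot X \land (Y \lor Y)) \land \lnot (X \land ((Y \lor Y) \land Z)))): α-rule — add \lnot ((\lnot X \land \lnot V) \lor V), \lnot ((\lnot X \land (Y \lor Y)) \land \lnot (X \land ((Y \lor Y) \land Z))).
    \lnot ((\lnot X \land \lnot V) \lor V): α-rule — add \lnot (\lnot X \land \lnot V), \lnot V.
    \lnot ((\lnot X \land (Y \lor Y)) \land \lnot (X \land ((Y \lor Y) \land Z))): β-rule — branch into \lnot (\lnot X \land (Y \lor Y))  //  \lnot \lnot (X \land ((Y \lor Y) \land Z)).
      branch 2.1 (add \lnot (\lnot X \land (Y \lor Y))):
        \lnot (\lnot X \land \lnot V): β-rule — branch into \lnot \lnot X  //  \lnot \lnot V.
          branch 2.1.1 (add \lnot \lnot X):
            × closes — contains both X and \lnot X.
          branch 2.1.2 (add \lnot \lnot V):
            × closes — contains both V and \lnot V.
      branch 2.2 (add \lnot \lnot (X \land ((Y \lor Y) \land Z))):
        \lnot \lnot (X \land ((Y \lor Y) \land Z)): α-rule — add X, ((Y \lor Y) \land Z).
        × closes — contains both X and \lnot X.
5 branches closed, 1 open.
Each open branch fixes some atoms; the unmentioned ones are free. Counting distinct full assignments: branch {V=true, X=true} (Y, Z, W) contributes 8 new. Total: 8.

8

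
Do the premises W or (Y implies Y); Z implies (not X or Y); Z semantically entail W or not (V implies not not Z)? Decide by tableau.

No

Initial set: {(W or (Y implies Y)); (Z implies (not X or Y)); Z; not (W or not (V implies not not Z))}.
not (W or not (V implies not not Z)): α-rule — add not W, not not (V implies not not Z).
(W or (Y implies Y)): β-rule — branch into W  //  (Y implies Y).
  branch 1 (add W):
    × closes — contains both W and not W.
  branch 2 (add (Y implies Y)):
    (Z implies (not X or Y)): β-rule — branch into not Z  //  (not X or Y).
      branch 2.1 (add not Z):
        × closes — contains both Z and not Z.
      branch 2.2 (add (not X or Y)):
        not not (V implies not not Z): β-rule — branch into not V  //  not not Z.
          branch 2.2.1 (add not V):
            (Y implies Y): β-rule — branch into not Y  //  Y.
              branch 2.2.1.1 (add not Y):
                (not X or Y): β-rule — branch into not X  //  Y.
                  branch 2.2.1.1.1 (add not X):
                    ○ open, literals {V=0, W=0, X=0, Y=0, Z=1}.
                  branch 2.2.1.1.2 (add Y):
                    × closes — contains both Y and not Y.
              branch 2.2.1.2 (add Y):
                (not X or Y): β-rule — branch into not X  //  Y.
                  branch 2.2.1.2.1 (add not X):
                    ○ open, literals {V=0, W=0, X=0, Y=1, Z=1}.
                  branch 2.2.1.2.2 (add Y):
                    ○ open, literals {V=0, W=0, Y=1, Z=1}.
          branch 2.2.2 (add not not Z):
            not not Z: drop double negation, giving Z.
            (Y implies Y): β-rule — branch into not Y  //  Y.
              branch 2.2.2.1 (add not Y):
                (not X or Y): β-rule — branch into not X  //  Y.
                  branch 2.2.2.1.1 (add not X):
                    ○ open, literals {W=0, X=0, Y=0, Z=1}.
                  branch 2.2.2.1.2 (add Y):
                    × closes — contains both Y and not Y.
              branch 2.2.2.2 (add Y):
                (not X or Y): β-rule — branch into not X  //  Y.
                  branch 2.2.2.2.1 (add not X):
                    ○ open, literals {W=0, X=0, Y=1, Z=1}.
                  branch 2.2.2.2.2 (add Y):
                    ○ open, literals {W=0, Y=1, Z=1}.
4 branches closed, 6 open.
An open branch gives a countermodel: V=0, W=0, X=0, Y=0, Z=1 (unmentioned atoms arbitrary); the premises hold there but the conclusion fails.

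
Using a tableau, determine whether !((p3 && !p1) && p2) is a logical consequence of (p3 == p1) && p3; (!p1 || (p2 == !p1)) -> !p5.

Initial set: {((p3 == p1) && p3); ((!p1 || (p2 == !p1)) -> !p5); !!((p3 && !p1) && p2)}.
((p3 == p1) && p3): α-rule — add (p3 == p1), p3.
!!((p3 && !p1) && p2): α-rule — add (p3 && !p1), p2.
(p3 && !p1): α-rule — add p3, !p1.
((!p1 || (p2 == !p1)) -> !p5): β-rule — branch into !(!p1 || (p2 == !p1))  //  !p5.
  branch 1 (add !(!p1 || (p2 == !p1))):
    !(!p1 || (p2 == !p1)): α-rule — add !!p1, !(p2 == !p1).
    × closes — contains both p1 and !p1.
  branch 2 (add !p5):
    (p3 == p1): β-rule — branch into p3, p1  //  !p3, !p1.
      branch 2.1 (add p3, p1):
        × closes — contains both p1 and !p1.
      branch 2.2 (add !p3, !p1):
        × closes — contains both p3 and !p3.
All 3 branches close.
Every branch closed, so the premises entail the conclusion.

Yes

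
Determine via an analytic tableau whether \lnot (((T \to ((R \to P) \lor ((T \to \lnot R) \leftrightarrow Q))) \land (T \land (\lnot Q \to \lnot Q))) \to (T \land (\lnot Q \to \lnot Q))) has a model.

Unsatisfiable

Initial set: {T \lnot (((T \to ((R \to P) \lor ((T \to \lnot R) \leftrightarrow Q))) \land (T \land (\lnot Q \to \lnot Q))) \to (T \land (\lnot Q \to \lnot Q)))}.
T \lnot (((T \to ((R \to P) \lor ((T \to \lnot R) \leftrightarrow Q))) \land (T \land (\lnot Q \to \lnot Q))) \to (T \land (\lnot Q \to \lnot Q))): α-rule — add T ((T \to ((R \to P) \lor ((T \to \lnot R) \leftrightarrow Q))) \land (T \land (\lnot Q \to \lnot Q))), F (T \land (\lnot Q \to \lnot Q)).
T ((T \to ((R \to P) \lor ((T \to \lnot R) \leftrightarrow Q))) \land (T \land (\lnot Q \to \lnot Q))): α-rule — add T (T \to ((R \to P) \lor ((T \to \lnot R) \leftrightarrow Q))), T (T \land (\lnot Q \to \lnot Q)).
T (T \land (\lnot Q \to \lnot Q)): α-rule — add T T, T (\lnot Q \to \lnot Q).
F (T \land (\lnot Q \to \lnot Q)): β-rule — branch into F T  //  F (\lnot Q \to \lnot Q).
  branch 1 (add F T):
    × closes — contains both T and \lnot T.
  branch 2 (add F (\lnot Q \to \lnot Q)):
    F (\lnot Q \to \lnot Q): α-rule — add T \lnot Q, F \lnot Q.
    × closes — contains both Q and \lnot Q.
All 2 branches close.
Every branch closed; the formula is unsatisfiable.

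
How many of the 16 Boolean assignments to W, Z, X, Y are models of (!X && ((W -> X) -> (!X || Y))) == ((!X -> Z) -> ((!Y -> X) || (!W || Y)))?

Initial set: {((!X && ((W -> X) -> (!X || Y))) == ((!X -> Z) -> ((!Y -> X) || (!W || Y))))}.
((!X && ((W -> X) -> (!X || Y))) == ((!X -> Z) -> ((!Y -> X) || (!W || Y)))): β-rule — branch into (!X && ((W -> X) -> (!X || Y))), ((!X -> Z) -> ((!Y -> X) || (!W || Y)))  //  !(!X && ((W -> X) -> (!X || Y))), !((!X -> Z) -> ((!Y -> X) || (!W || Y))).
  branch 1 (add (!X && ((W -> X) -> (!X || Y))), ((!X -> Z) -> ((!Y -> X) || (!W || Y)))):
    (!X && ((W -> X) -> (!X || Y))): α-rule — add !X, ((W -> X) -> (!X || Y)).
    ((!X -> Z) -> ((!Y -> X) || (!W || Y))): β-rule — branch into !(!X -> Z)  //  ((!Y -> X) || (!W || Y)).
      branch 1.1 (add !(!X -> Z)):
        !(!X -> Z): α-rule — add !X, !Z.
        ((W -> X) -> (!X || Y)): β-rule — branch into !(W -> X)  //  (!X || Y).
          branch 1.1.1 (add !(W -> X)):
            !(W -> X): α-rule — add W, !X.
            ○ open, literals {W=T, X=F, Z=F}.
          branch 1.1.2 (add (!X || Y)):
            (!X || Y): β-rule — branch into !X  //  Y.
              branch 1.1.2.1 (add !X):
                ○ open, literals {X=F, Z=F}.
              branch 1.1.2.2 (add Y):
                ○ open, literals {X=F, Y=T, Z=F}.
      branch 1.2 (add ((!Y -> X) || (!W || Y))):
        ((W -> X) -> (!X || Y)): β-rule — branch into !(W -> X)  //  (!X || Y).
          branch 1.2.1 (add !(W -> X)):
            !(W -> X): α-rule — add W, !X.
            ((!Y -> X) || (!W || Y)): β-rule — branch into (!Y -> X)  //  (!W || Y).
              branch 1.2.1.1 (add (!Y -> X)):
                (!Y -> X): β-rule — branch into !!Y  //  X.
                  branch 1.2.1.1.1 (add !!Y):
                    ○ open, literals {W=T, X=F, Y=T}.
                  branch 1.2.1.1.2 (add X):
                    × closes — contains both X and !X.
              branch 1.2.1.2 (add (!W || Y)):
                (!W || Y): β-rule — branch into !W  //  Y.
                  branch 1.2.1.2.1 (add !W):
                    × closes — contains both W and !W.
                  branch 1.2.1.2.2 (add Y):
                    ○ open, literals {W=T, X=F, Y=T}.
          branch 1.2.2 (add (!X || Y)):
            ((!Y -> X) || (!W || Y)): β-rule — branch into (!Y -> X)  //  (!W || Y).
              branch 1.2.2.1 (add (!Y -> X)):
                (!X || Y): β-rule — branch into !X  //  Y.
                  branch 1.2.2.1.1 (add !X):
                    (!Y -> X): β-rule — branch into !!Y  //  X.
                      branch 1.2.2.1.1.1 (add !!Y):
                        ○ open, literals {X=F, Y=T}.
                      branch 1.2.2.1.1.2 (add X):
                        × closes — contains both X and !X.
                  branch 1.2.2.1.2 (add Y):
                    (!Y -> X): β-rule — branch into !!Y  //  X.
                      branch 1.2.2.1.2.1 (add !!Y):
                        ○ open, literals {X=F, Y=T}.
                      branch 1.2.2.1.2.2 (add X):
                        × closes — contains both X and !X.
              branch 1.2.2.2 (add (!W || Y)):
                (!X || Y): β-rule — branch into !X  //  Y.
                  branch 1.2.2.2.1 (add !X):
                    (!W || Y): β-rule — branch into !W  //  Y.
                      branch 1.2.2.2.1.1 (add !W):
                        ○ open, literals {W=F, X=F}.
                      branch 1.2.2.2.1.2 (add Y):
                        ○ open, literals {X=F, Y=T}.
                  branch 1.2.2.2.2 (add Y):
                    (!W || Y): β-rule — branch into !W  //  Y.
                      branch 1.2.2.2.2.1 (add !W):
                        ○ open, literals {W=F, X=F, Y=T}.
                      branch 1.2.2.2.2.2 (add Y):
                        ○ open, literals {X=F, Y=T}.
  branch 2 (add !(!X && ((W -> X) -> (!X || Y))), !((!X -> Z) -> ((!Y -> X) || (!W || Y)))):
    !((!X -> Z) -> ((!Y -> X) || (!W || Y))): α-rule — add (!X -> Z), !((!Y -> X) || (!W || Y)).
    !((!Y -> X) || (!W || Y)): α-rule — add !(!Y -> X), !(!W || Y).
    !(!Y -> X): α-rule — add !Y, !X.
    !(!W || Y): α-rule — add !!W, !Y.
    !(!X && ((W -> X) -> (!X || Y))): β-rule — branch into !!X  //  !((W -> X) -> (!X || Y)).
      branch 2.1 (add !!X):
        × closes — contains both X and !X.
      branch 2.2 (add !((W -> X) -> (!X || Y))):
        !((W -> X) -> (!X || Y)): α-rule — add (W -> X), !(!X || Y).
        !(!X || Y): α-rule — add !!X, !Y.
        × closes — contains both X and !X.
6 branches closed, 11 open.
Each open branch fixes some atoms; the unmentioned ones are free. Counting distinct full assignments: branch {W=T, X=F, Z=F} (Y) contributes 2 new; branch {X=F, Z=F} (W, Y) contributes 2 new; branch {X=F, Y=T, Z=F} (W) contributes 0 new; branch {W=T, X=F, Y=T} (Z) contributes 1 new; branch {W=T, X=F, Y=T} (Z) contributes 0 new; branch {X=F, Y=T} (W, Z) contributes 1 new; branch {X=F, Y=T} (W, Z) contributes 0 new; branch {W=F, X=F} (Z, Y) contributes 1 new; branch {X=F, Y=T} (W, Z) contributes 0 new; branch {W=F, X=F, Y=T} (Z) contributes 0 new; branch {X=F, Y=T} (W, Z) contributes 0 new. Total: 7.

7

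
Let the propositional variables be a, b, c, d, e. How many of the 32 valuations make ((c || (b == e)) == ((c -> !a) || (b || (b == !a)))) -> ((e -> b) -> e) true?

20

Initial set: {(((c || (b == e)) == ((c -> !a) || (b || (b == !a)))) -> ((e -> b) -> e))}.
(((c || (b == e)) == ((c -> !a) || (b || (b == !a)))) -> ((e -> b) -> e)): β-rule — branch into !((c || (b == e)) == ((c -> !a) || (b || (b == !a))))  //  ((e -> b) -> e).
  branch 1 (add !((c || (b == e)) == ((c -> !a) || (b || (b == !a))))):
    !((c || (b == e)) == ((c -> !a) || (b || (b == !a)))): β-rule — branch into (c || (b == e)), !((c -> !a) || (b || (b == !a)))  //  !(c || (b == e)), ((c -> !a) || (b || (b == !a))).
      branch 1.1 (add (c || (b == e)), !((c -> !a) || (b || (b == !a)))):
        !((c -> !a) || (b || (b == !a))): α-rule — add !(c -> !a), !(b || (b == !a)).
        !(c -> !a): α-rule — add c, !!a.
        !(b || (b == !a)): α-rule — add !b, !(b == !a).
        (c || (b == e)): β-rule — branch into c  //  (b == e).
          branch 1.1.1 (add c):
            !(b == !a): β-rule — branch into b, !!a  //  !b, !a.
              branch 1.1.1.1 (add b, !!a):
                × closes — contains both b and !b.
              branch 1.1.1.2 (add !b, !a):
                × closes — contains both a and !a.
          branch 1.1.2 (add (b == e)):
            !(b == !a): β-rule — branch into b, !!a  //  !b, !a.
              branch 1.1.2.1 (add b, !!a):
                × closes — contains both b and !b.
              branch 1.1.2.2 (add !b, !a):
                × closes — contains both a and !a.
      branch 1.2 (add !(c || (b == e)), ((c -> !a) || (b || (b == !a)))):
        !(c || (b == e)): α-rule — add !c, !(b == e).
        ((c -> !a) || (b || (b == !a))): β-rule — branch into (c -> !a)  //  (b || (b == !a)).
          branch 1.2.1 (add (c -> !a)):
            !(b == e): β-rule — branch into b, !e  //  !b, e.
              branch 1.2.1.1 (add b, !e):
                (c -> !a): β-rule — branch into !c  //  !a.
                  branch 1.2.1.1.1 (add !c):
                    ○ open, literals {b=1, c=0, e=0}.
                  branch 1.2.1.1.2 (add !a):
                    ○ open, literals {a=0, b=1, c=0, e=0}.
              branch 1.2.1.2 (add !b, e):
                (c -> !a): β-rule — branch into !c  //  !a.
                  branch 1.2.1.2.1 (add !c):
                    ○ open, literals {b=0, c=0, e=1}.
                  branch 1.2.1.2.2 (add !a):
                    ○ open, literals {a=0, b=0, c=0, e=1}.
          branch 1.2.2 (add (b || (b == !a))):
            !(b == e): β-rule — branch into b, !e  //  !b, e.
              branch 1.2.2.1 (add b, !e):
                (b || (b == !a)): β-rule — branch into b  //  (b == !a).
                  branch 1.2.2.1.1 (add b):
                    ○ open, literals {b=1, c=0, e=0}.
                  branch 1.2.2.1.2 (add (b == !a)):
                    (b == !a): β-rule — branch into b, !a  //  !b, !!a.
                      branch 1.2.2.1.2.1 (add b, !a):
                        ○ open, literals {a=0, b=1, c=0, e=0}.
                      branch 1.2.2.1.2.2 (add !b, !!a):
                        × closes — contains both b and !b.
              branch 1.2.2.2 (add !b, e):
                (b || (b == !a)): β-rule — branch into b  //  (b == !a).
                  branch 1.2.2.2.1 (add b):
                    × closes — contains both b and !b.
                  branch 1.2.2.2.2 (add (b == !a)):
                    (b == !a): β-rule — branch into b, !a  //  !b, !!a.
                      branch 1.2.2.2.2.1 (add b, !a):
                        × closes — contains both b and !b.
                      branch 1.2.2.2.2.2 (add !b, !!a):
                        ○ open, literals {a=1, b=0, c=0, e=1}.
  branch 2 (add ((e -> b) -> e)):
    ((e -> b) -> e): β-rule — branch into !(e -> b)  //  e.
      branch 2.1 (add !(e -> b)):
        !(e -> b): α-rule — add e, !b.
        ○ open, literals {b=0, e=1}.
      branch 2.2 (add e):
        ○ open, literals {e=1}.
7 branches closed, 9 open.
Each open branch fixes some atoms; the unmentioned ones are free. Counting distinct full assignments: branch {b=1, c=0, e=0} (a, d) contributes 4 new; branch {a=0, b=1, c=0, e=0} (d) contributes 0 new; branch {b=0, c=0, e=1} (a, d) contributes 4 new; branch {a=0, b=0, c=0, e=1} (d) contributes 0 new; branch {b=1, c=0, e=0} (a, d) contributes 0 new; branch {a=0, b=1, c=0, e=0} (d) contributes 0 new; branch {a=1, b=0, c=0, e=1} (d) contributes 0 new; branch {b=0, e=1} (a, c, d) contributes 4 new; branch {e=1} (a, b, c, d) contributes 8 new. Total: 20.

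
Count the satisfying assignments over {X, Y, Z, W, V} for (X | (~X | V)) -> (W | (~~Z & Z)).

Initial set: {((X | (~X | V)) -> (W | (~~Z & Z)))}.
((X | (~X | V)) -> (W | (~~Z & Z))): β-rule — branch into ~(X | (~X | V))  //  (W | (~~Z & Z)).
  branch 1 (add ~(X | (~X | V))):
    ~(X | (~X | V)): α-rule — add ~X, ~(~X | V).
    ~(~X | V): α-rule — add ~~X, ~V.
    × closes — contains both X and ~X.
  branch 2 (add (W | (~~Z & Z))):
    (W | (~~Z & Z)): β-rule — branch into W  //  (~~Z & Z).
      branch 2.1 (add W):
        ○ open, literals {W=1}.
      branch 2.2 (add (~~Z & Z)):
        (~~Z & Z): α-rule — add ~~Z, Z.
        ~~Z: drop double negation, giving Z.
        ○ open, literals {Z=1}.
1 branch closed, 2 open.
Each open branch fixes some atoms; the unmentioned ones are free. Counting distinct full assignments: branch {W=1} (X, Y, Z, V) contributes 16 new; branch {Z=1} (X, Y, W, V) contributes 8 new. Total: 24.

24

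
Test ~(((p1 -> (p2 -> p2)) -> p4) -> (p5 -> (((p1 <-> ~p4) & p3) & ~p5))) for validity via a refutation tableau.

Not valid

Assume the negation and expand:
Initial set: {F ~(((p1 -> (p2 -> p2)) -> p4) -> (p5 -> (((p1 <-> ~p4) & p3) & ~p5)))}.
F ~(((p1 -> (p2 -> p2)) -> p4) -> (p5 -> (((p1 <-> ~p4) & p3) & ~p5))): β-rule — branch into F ((p1 -> (p2 -> p2)) -> p4)  //  T (p5 -> (((p1 <-> ~p4) & p3) & ~p5)).
  branch 1 (add F ((p1 -> (p2 -> p2)) -> p4)):
    F ((p1 -> (p2 -> p2)) -> p4): α-rule — add T (p1 -> (p2 -> p2)), F p4.
    T (p1 -> (p2 -> p2)): β-rule — branch into F p1  //  T (p2 -> p2).
      branch 1.1 (add F p1):
        ○ open, literals {p1=F, p4=F}.
      branch 1.2 (add T (p2 -> p2)):
        T (p2 -> p2): β-rule — branch into F p2  //  T p2.
          branch 1.2.1 (add F p2):
            ○ open, literals {p2=F, p4=F}.
          branch 1.2.2 (add T p2):
            ○ open, literals {p2=T, p4=F}.
  branch 2 (add T (p5 -> (((p1 <-> ~p4) & p3) & ~p5))):
    T (p5 -> (((p1 <-> ~p4) & p3) & ~p5)): β-rule — branch into F p5  //  T (((p1 <-> ~p4) & p3) & ~p5).
      branch 2.1 (add F p5):
        ○ open, literals {p5=F}.
      branch 2.2 (add T (((p1 <-> ~p4) & p3) & ~p5)):
        T (((p1 <-> ~p4) & p3) & ~p5): α-rule — add T ((p1 <-> ~p4) & p3), T ~p5.
        T ((p1 <-> ~p4) & p3): α-rule — add T (p1 <-> ~p4), T p3.
        T (p1 <-> ~p4): β-rule — branch into T p1, T ~p4  //  F p1, F ~p4.
          branch 2.2.1 (add T p1, T ~p4):
            ○ open, literals {p1=T, p3=T, p4=F, p5=F}.
          branch 2.2.2 (add F p1, F ~p4):
            ○ open, literals {p1=F, p3=T, p4=T, p5=F}.
0 branches closed, 6 open.
An open branch gives a countermodel: p1=F, p4=F (unmentioned atoms arbitrary); under it the original formula is false.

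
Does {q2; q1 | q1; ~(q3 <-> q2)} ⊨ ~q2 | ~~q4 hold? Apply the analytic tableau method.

Initial set: {q2; (q1 | q1); ~(q3 <-> q2); ~(~q2 | ~~q4)}.
~(~q2 | ~~q4): α-rule — add ~~q2, ~~~q4.
~~~q4: drop double negation, giving ~q4.
(q1 | q1): β-rule — branch into q1  //  q1.
  branch 1 (add q1):
    ~(q3 <-> q2): β-rule — branch into q3, ~q2  //  ~q3, q2.
      branch 1.1 (add q3, ~q2):
        × closes — contains both q2 and ~q2.
      branch 1.2 (add ~q3, q2):
        ○ open, literals {q1=T, q2=T, q3=F, q4=F}.
  branch 2 (add q1):
    ~(q3 <-> q2): β-rule — branch into q3, ~q2  //  ~q3, q2.
      branch 2.1 (add q3, ~q2):
        × closes — contains both q2 and ~q2.
      branch 2.2 (add ~q3, q2):
        ○ open, literals {q1=T, q2=T, q3=F, q4=F}.
2 branches closed, 2 open.
An open branch gives a countermodel: q1=T, q2=T, q3=F, q4=F (unmentioned atoms arbitrary); the premises hold there but the conclusion fails.

No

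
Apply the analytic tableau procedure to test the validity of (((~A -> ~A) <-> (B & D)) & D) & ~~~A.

Not valid

Assume the negation and expand:
Initial set: {~((((~A -> ~A) <-> (B & D)) & D) & ~~~A)}.
~((((~A -> ~A) <-> (B & D)) & D) & ~~~A): β-rule — branch into ~(((~A -> ~A) <-> (B & D)) & D)  //  ~~~~A.
  branch 1 (add ~(((~A -> ~A) <-> (B & D)) & D)):
    ~(((~A -> ~A) <-> (B & D)) & D): β-rule — branch into ~((~A -> ~A) <-> (B & D))  //  ~D.
      branch 1.1 (add ~((~A -> ~A) <-> (B & D))):
        ~((~A -> ~A) <-> (B & D)): β-rule — branch into (~A -> ~A), ~(B & D)  //  ~(~A -> ~A), (B & D).
          branch 1.1.1 (add (~A -> ~A), ~(B & D)):
            (~A -> ~A): β-rule — branch into ~~A  //  ~A.
              branch 1.1.1.1 (add ~~A):
                ~(B & D): β-rule — branch into ~B  //  ~D.
                  branch 1.1.1.1.1 (add ~B):
                    ○ open, literals {A=true, B=false}.
                  branch 1.1.1.1.2 (add ~D):
                    ○ open, literals {A=true, D=false}.
              branch 1.1.1.2 (add ~A):
                ~(B & D): β-rule — branch into ~B  //  ~D.
                  branch 1.1.1.2.1 (add ~B):
                    ○ open, literals {A=false, B=false}.
                  branch 1.1.1.2.2 (add ~D):
                    ○ open, literals {A=false, D=false}.
          branch 1.1.2 (add ~(~A -> ~A), (B & D)):
            ~(~A -> ~A): α-rule — add ~A, ~~A.
            × closes — contains both A and ~A.
      branch 1.2 (add ~D):
        ○ open, literals {D=false}.
  branch 2 (add ~~~~A):
    ~~~~A: drop double negation, giving ~~A.
    ○ open, literals {A=true}.
1 branch closed, 6 open.
An open branch gives a countermodel: A=true, B=false (unmentioned atoms arbitrary); under it the original formula is false.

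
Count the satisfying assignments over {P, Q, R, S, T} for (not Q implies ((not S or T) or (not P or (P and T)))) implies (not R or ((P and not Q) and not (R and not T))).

Initial set: {((not Q implies ((not S or T) or (not P or (P and T)))) implies (not R or ((P and not Q) and not (R and not T))))}.
((not Q implies ((not S or T) or (not P or (P and T)))) implies (not R or ((P and not Q) and not (R and not T)))): β-rule — branch into not (not Q implies ((not S or T) or (not P or (P and T))))  //  (not R or ((P and not Q) and not (R and not T))).
  branch 1 (add not (not Q implies ((not S or T) or (not P or (P and T))))):
    not (not Q implies ((not S or T) or (not P or (P and T)))): α-rule — add not Q, not ((not S or T) or (not P or (P and T))).
    not ((not S or T) or (not P or (P and T))): α-rule — add not (not S or T), not (not P or (P and T)).
    not (not S or T): α-rule — add not not S, not T.
    not (not P or (P and T)): α-rule — add not not P, not (P and T).
    not (P and T): β-rule — branch into not P  //  not T.
      branch 1.1 (add not P):
        × closes — contains both P and not P.
      branch 1.2 (add not T):
        ○ open, literals {P=T, Q=F, S=T, T=F}.
  branch 2 (add (not R or ((P and not Q) and not (R and not T)))):
    (not R or ((P and not Q) and not (R and not T))): β-rule — branch into not R  //  ((P and not Q) and not (R and not T)).
      branch 2.1 (add not R):
        ○ open, literals {R=F}.
      branch 2.2 (add ((P and not Q) and not (R and not T))):
        ((P and not Q) and not (R and not T)): α-rule — add (P and not Q), not (R and not T).
        (P and not Q): α-rule — add P, not Q.
        not (R and not T): β-rule — branch into not R  //  not not T.
          branch 2.2.1 (add not R):
            ○ open, literals {P=T, Q=F, R=F}.
          branch 2.2.2 (add not not T):
            ○ open, literals {P=T, Q=F, T=T}.
1 branch closed, 4 open.
Each open branch fixes some atoms; the unmentioned ones are free. Counting distinct full assignments: branch {P=T, Q=F, S=T, T=F} (R) contributes 2 new; branch {R=F} (P, Q, S, T) contributes 15 new; branch {P=T, Q=F, R=F} (S, T) contributes 0 new; branch {P=T, Q=F, T=T} (R, S) contributes 2 new. Total: 19.

19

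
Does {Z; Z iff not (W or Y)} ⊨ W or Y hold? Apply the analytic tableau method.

No

Initial set: {T Z; T (Z iff not (W or Y)); F (W or Y)}.
F (W or Y): α-rule — add F W, F Y.
T (Z iff not (W or Y)): β-rule — branch into T Z, T not (W or Y)  //  F Z, F not (W or Y).
  branch 1 (add T Z, T not (W or Y)):
    T not (W or Y): α-rule — add F W, F Y.
    ○ open, literals {W=false, Y=false, Z=true}.
  branch 2 (add F Z, F not (W or Y)):
    × closes — contains both Z and not Z.
1 branch closed, 1 open.
An open branch gives a countermodel: W=false, Y=false, Z=true (unmentioned atoms arbitrary); the premises hold there but the conclusion fails.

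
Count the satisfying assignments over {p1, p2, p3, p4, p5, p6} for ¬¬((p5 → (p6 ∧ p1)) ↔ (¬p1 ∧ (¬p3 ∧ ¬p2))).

24

Initial set: {¬¬((p5 → (p6 ∧ p1)) ↔ (¬p1 ∧ (¬p3 ∧ ¬p2)))}.
¬¬((p5 → (p6 ∧ p1)) ↔ (¬p1 ∧ (¬p3 ∧ ¬p2))): drop double negation, giving ((p5 → (p6 ∧ p1)) ↔ (¬p1 ∧ (¬p3 ∧ ¬p2))).
((p5 → (p6 ∧ p1)) ↔ (¬p1 ∧ (¬p3 ∧ ¬p2))): β-rule — branch into (p5 → (p6 ∧ p1)), (¬p1 ∧ (¬p3 ∧ ¬p2))  //  ¬(p5 → (p6 ∧ p1)), ¬(¬p1 ∧ (¬p3 ∧ ¬p2)).
  branch 1 (add (p5 → (p6 ∧ p1)), (¬p1 ∧ (¬p3 ∧ ¬p2))):
    (¬p1 ∧ (¬p3 ∧ ¬p2)): α-rule — add ¬p1, (¬p3 ∧ ¬p2).
    (¬p3 ∧ ¬p2): α-rule — add ¬p3, ¬p2.
    (p5 → (p6 ∧ p1)): β-rule — branch into ¬p5  //  (p6 ∧ p1).
      branch 1.1 (add ¬p5):
        ○ open, literals {p1=0, p2=0, p3=0, p5=0}.
      branch 1.2 (add (p6 ∧ p1)):
        (p6 ∧ p1): α-rule — add p6, p1.
        × closes — contains both p1 and ¬p1.
  branch 2 (add ¬(p5 → (p6 ∧ p1)), ¬(¬p1 ∧ (¬p3 ∧ ¬p2))):
    ¬(p5 → (p6 ∧ p1)): α-rule — add p5, ¬(p6 ∧ p1).
    ¬(¬p1 ∧ (¬p3 ∧ ¬p2)): β-rule — branch into ¬¬p1  //  ¬(¬p3 ∧ ¬p2).
      branch 2.1 (add ¬¬p1):
        ¬(p6 ∧ p1): β-rule — branch into ¬p6  //  ¬p1.
          branch 2.1.1 (add ¬p6):
            ○ open, literals {p1=1, p5=1, p6=0}.
          branch 2.1.2 (add ¬p1):
            × closes — contains both p1 and ¬p1.
      branch 2.2 (add ¬(¬p3 ∧ ¬p2)):
        ¬(p6 ∧ p1): β-rule — branch into ¬p6  //  ¬p1.
          branch 2.2.1 (add ¬p6):
            ¬(¬p3 ∧ ¬p2): β-rule — branch into ¬¬p3  //  ¬¬p2.
              branch 2.2.1.1 (add ¬¬p3):
                ○ open, literals {p3=1, p5=1, p6=0}.
              branch 2.2.1.2 (add ¬¬p2):
                ○ open, literals {p2=1, p5=1, p6=0}.
          branch 2.2.2 (add ¬p1):
            ¬(¬p3 ∧ ¬p2): β-rule — branch into ¬¬p3  //  ¬¬p2.
              branch 2.2.2.1 (add ¬¬p3):
                ○ open, literals {p1=0, p3=1, p5=1}.
              branch 2.2.2.2 (add ¬¬p2):
                ○ open, literals {p1=0, p2=1, p5=1}.
2 branches closed, 6 open.
Each open branch fixes some atoms; the unmentioned ones are free. Counting distinct full assignments: branch {p1=0, p2=0, p3=0, p5=0} (p4, p6) contributes 4 new; branch {p1=1, p5=1, p6=0} (p2, p3, p4) contributes 8 new; branch {p3=1, p5=1, p6=0} (p1, p2, p4) contributes 4 new; branch {p2=1, p5=1, p6=0} (p1, p3, p4) contributes 2 new; branch {p1=0, p3=1, p5=1} (p2, p4, p6) contributes 4 new; branch {p1=0, p2=1, p5=1} (p3, p4, p6) contributes 2 new. Total: 24.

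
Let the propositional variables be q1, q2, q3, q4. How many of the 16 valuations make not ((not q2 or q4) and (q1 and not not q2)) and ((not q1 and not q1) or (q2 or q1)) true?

Initial set: {(not ((not q2 or q4) and (q1 and not not q2)) and ((not q1 and not q1) or (q2 or q1)))}.
(not ((not q2 or q4) and (q1 and not not q2)) and ((not q1 and not q1) or (q2 or q1))): α-rule — add not ((not q2 or q4) and (q1 and not not q2)), ((not q1 and not q1) or (q2 or q1)).
not ((not q2 or q4) and (q1 and not not q2)): β-rule — branch into not (not q2 or q4)  //  not (q1 and not not q2).
  branch 1 (add not (not q2 or q4)):
    not (not q2 or q4): α-rule — add not not q2, not q4.
    ((not q1 and not q1) or (q2 or q1)): β-rule — branch into (not q1 and not q1)  //  (q2 or q1).
      branch 1.1 (add (not q1 and not q1)):
        (not q1 and not q1): α-rule — add not q1, not q1.
        ○ open, literals {q1=F, q2=T, q4=F}.
      branch 1.2 (add (q2 or q1)):
        (q2 or q1): β-rule — branch into q2  //  q1.
          branch 1.2.1 (add q2):
            ○ open, literals {q2=T, q4=F}.
          branch 1.2.2 (add q1):
            ○ open, literals {q1=T, q2=T, q4=F}.
  branch 2 (add not (q1 and not not q2)):
    ((not q1 and not q1) or (q2 or q1)): β-rule — branch into (not q1 and not q1)  //  (q2 or q1).
      branch 2.1 (add (not q1 and not q1)):
        (not q1 and not q1): α-rule — add not q1, not q1.
        not (q1 and not not q2): β-rule — branch into not q1  //  not not not q2.
          branch 2.1.1 (add not q1):
            ○ open, literals {q1=F}.
          branch 2.1.2 (add not not not q2):
            not not not q2: drop double negation, giving not q2.
            ○ open, literals {q1=F, q2=F}.
      branch 2.2 (add (q2 or q1)):
        not (q1 and not not q2): β-rule — branch into not q1  //  not not not q2.
          branch 2.2.1 (add not q1):
            (q2 or q1): β-rule — branch into q2  //  q1.
              branch 2.2.1.1 (add q2):
                ○ open, literals {q1=F, q2=T}.
              branch 2.2.1.2 (add q1):
                × closes — contains both q1 and not q1.
          branch 2.2.2 (add not not not q2):
            not not not q2: drop double negation, giving not q2.
            (q2 or q1): β-rule — branch into q2  //  q1.
              branch 2.2.2.1 (add q2):
                × closes — contains both q2 and not q2.
              branch 2.2.2.2 (add q1):
                ○ open, literals {q1=T, q2=F}.
2 branches closed, 7 open.
Each open branch fixes some atoms; the unmentioned ones are free. Counting distinct full assignments: branch {q1=F, q2=T, q4=F} (q3) contributes 2 new; branch {q2=T, q4=F} (q1, q3) contributes 2 new; branch {q1=T, q2=T, q4=F} (q3) contributes 0 new; branch {q1=F} (q2, q3, q4) contributes 6 new; branch {q1=F, q2=F} (q3, q4) contributes 0 new; branch {q1=F, q2=T} (q3, q4) contributes 0 new; branch {q1=T, q2=F} (q3, q4) contributes 4 new. Total: 14.

14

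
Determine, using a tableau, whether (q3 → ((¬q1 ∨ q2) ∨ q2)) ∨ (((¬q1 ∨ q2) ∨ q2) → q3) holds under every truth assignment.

Valid

Assume the negation and expand:
Initial set: {F ((q3 → ((¬q1 ∨ q2) ∨ q2)) ∨ (((¬q1 ∨ q2) ∨ q2) → q3))}.
F ((q3 → ((¬q1 ∨ q2) ∨ q2)) ∨ (((¬q1 ∨ q2) ∨ q2) → q3)): α-rule — add F (q3 → ((¬q1 ∨ q2) ∨ q2)), F (((¬q1 ∨ q2) ∨ q2) → q3).
F (q3 → ((¬q1 ∨ q2) ∨ q2)): α-rule — add T q3, F ((¬q1 ∨ q2) ∨ q2).
F (((¬q1 ∨ q2) ∨ q2) → q3): α-rule — add T ((¬q1 ∨ q2) ∨ q2), F q3.
× closes — contains both q3 and ¬q3.
All 1 branch closes.
Every branch closed, so the negation is unsatisfiable and the formula is valid.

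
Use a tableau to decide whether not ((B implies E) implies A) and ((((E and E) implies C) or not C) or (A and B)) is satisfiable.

Initial set: {(not ((B implies E) implies A) and ((((E and E) implies C) or not C) or (A and B)))}.
(not ((B implies E) implies A) and ((((E and E) implies C) or not C) or (A and B))): α-rule — add not ((B implies E) implies A), ((((E and E) implies C) or not C) or (A and B)).
not ((B implies E) implies A): α-rule — add (B implies E), not A.
((((E and E) implies C) or not C) or (A and B)): β-rule — branch into (((E and E) implies C) or not C)  //  (A and B).
  branch 1 (add (((E and E) implies C) or not C)):
    (B implies E): β-rule — branch into not B  //  E.
      branch 1.1 (add not B):
        (((E and E) implies C) or not C): β-rule — branch into ((E and E) implies C)  //  not C.
          branch 1.1.1 (add ((E and E) implies C)):
            ((E and E) implies C): β-rule — branch into not (E and E)  //  C.
              branch 1.1.1.1 (add not (E and E)):
                not (E and E): β-rule — branch into not E  //  not E.
                  branch 1.1.1.1.1 (add not E):
                    ○ open, literals {A=false, B=false, E=false}.
                  branch 1.1.1.1.2 (add not E):
                    ○ open, literals {A=false, B=false, E=false}.
              branch 1.1.1.2 (add C):
                ○ open, literals {A=false, B=false, C=true}.
          branch 1.1.2 (add not C):
            ○ open, literals {A=false, B=false, C=false}.
      branch 1.2 (add E):
        (((E and E) implies C) or not C): β-rule — branch into ((E and E) implies C)  //  not C.
          branch 1.2.1 (add ((E and E) implies C)):
            ((E and E) implies C): β-rule — branch into not (E and E)  //  C.
              branch 1.2.1.1 (add not (E and E)):
                not (E and E): β-rule — branch into not E  //  not E.
                  branch 1.2.1.1.1 (add not E):
                    × closes — contains both E and not E.
                  branch 1.2.1.1.2 (add not E):
                    × closes — contains both E and not E.
              branch 1.2.1.2 (add C):
                ○ open, literals {A=false, C=true, E=true}.
          branch 1.2.2 (add not C):
            ○ open, literals {A=false, C=false, E=true}.
  branch 2 (add (A and B)):
    (A and B): α-rule — add A, B.
    × closes — contains both A and not A.
3 branches closed, 6 open.
An open branch gives a satisfying assignment: A=false, B=false, E=false.

Satisfiable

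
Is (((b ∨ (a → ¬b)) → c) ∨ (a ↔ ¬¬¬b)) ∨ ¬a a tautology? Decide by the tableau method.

Not valid

Assume the negation and expand:
Initial set: {F ((((b ∨ (a → ¬b)) → c) ∨ (a ↔ ¬¬¬b)) ∨ ¬a)}.
F ((((b ∨ (a → ¬b)) → c) ∨ (a ↔ ¬¬¬b)) ∨ ¬a): α-rule — add F (((b ∨ (a → ¬b)) → c) ∨ (a ↔ ¬¬¬b)), F ¬a.
F (((b ∨ (a → ¬b)) → c) ∨ (a ↔ ¬¬¬b)): α-rule — add F ((b ∨ (a → ¬b)) → c), F (a ↔ ¬¬¬b).
F ((b ∨ (a → ¬b)) → c): α-rule — add T (b ∨ (a → ¬b)), F c.
F (a ↔ ¬¬¬b): β-rule — branch into T a, F ¬¬¬b  //  F a, T ¬¬¬b.
  branch 1 (add T a, F ¬¬¬b):
    F ¬¬¬b: drop double negation, giving F ¬b.
    T (b ∨ (a → ¬b)): β-rule — branch into T b  //  T (a → ¬b).
      branch 1.1 (add T b):
        ○ open, literals {a=1, b=1, c=0}.
      branch 1.2 (add T (a → ¬b)):
        T (a → ¬b): β-rule — branch into F a  //  T ¬b.
          branch 1.2.1 (add F a):
            × closes — contains both a and ¬a.
          branch 1.2.2 (add T ¬b):
            × closes — contains both b and ¬b.
  branch 2 (add F a, T ¬¬¬b):
    × closes — contains both a and ¬a.
3 branches closed, 1 open.
An open branch gives a countermodel: a=1, b=1, c=0 (unmentioned atoms arbitrary); under it the original formula is false.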